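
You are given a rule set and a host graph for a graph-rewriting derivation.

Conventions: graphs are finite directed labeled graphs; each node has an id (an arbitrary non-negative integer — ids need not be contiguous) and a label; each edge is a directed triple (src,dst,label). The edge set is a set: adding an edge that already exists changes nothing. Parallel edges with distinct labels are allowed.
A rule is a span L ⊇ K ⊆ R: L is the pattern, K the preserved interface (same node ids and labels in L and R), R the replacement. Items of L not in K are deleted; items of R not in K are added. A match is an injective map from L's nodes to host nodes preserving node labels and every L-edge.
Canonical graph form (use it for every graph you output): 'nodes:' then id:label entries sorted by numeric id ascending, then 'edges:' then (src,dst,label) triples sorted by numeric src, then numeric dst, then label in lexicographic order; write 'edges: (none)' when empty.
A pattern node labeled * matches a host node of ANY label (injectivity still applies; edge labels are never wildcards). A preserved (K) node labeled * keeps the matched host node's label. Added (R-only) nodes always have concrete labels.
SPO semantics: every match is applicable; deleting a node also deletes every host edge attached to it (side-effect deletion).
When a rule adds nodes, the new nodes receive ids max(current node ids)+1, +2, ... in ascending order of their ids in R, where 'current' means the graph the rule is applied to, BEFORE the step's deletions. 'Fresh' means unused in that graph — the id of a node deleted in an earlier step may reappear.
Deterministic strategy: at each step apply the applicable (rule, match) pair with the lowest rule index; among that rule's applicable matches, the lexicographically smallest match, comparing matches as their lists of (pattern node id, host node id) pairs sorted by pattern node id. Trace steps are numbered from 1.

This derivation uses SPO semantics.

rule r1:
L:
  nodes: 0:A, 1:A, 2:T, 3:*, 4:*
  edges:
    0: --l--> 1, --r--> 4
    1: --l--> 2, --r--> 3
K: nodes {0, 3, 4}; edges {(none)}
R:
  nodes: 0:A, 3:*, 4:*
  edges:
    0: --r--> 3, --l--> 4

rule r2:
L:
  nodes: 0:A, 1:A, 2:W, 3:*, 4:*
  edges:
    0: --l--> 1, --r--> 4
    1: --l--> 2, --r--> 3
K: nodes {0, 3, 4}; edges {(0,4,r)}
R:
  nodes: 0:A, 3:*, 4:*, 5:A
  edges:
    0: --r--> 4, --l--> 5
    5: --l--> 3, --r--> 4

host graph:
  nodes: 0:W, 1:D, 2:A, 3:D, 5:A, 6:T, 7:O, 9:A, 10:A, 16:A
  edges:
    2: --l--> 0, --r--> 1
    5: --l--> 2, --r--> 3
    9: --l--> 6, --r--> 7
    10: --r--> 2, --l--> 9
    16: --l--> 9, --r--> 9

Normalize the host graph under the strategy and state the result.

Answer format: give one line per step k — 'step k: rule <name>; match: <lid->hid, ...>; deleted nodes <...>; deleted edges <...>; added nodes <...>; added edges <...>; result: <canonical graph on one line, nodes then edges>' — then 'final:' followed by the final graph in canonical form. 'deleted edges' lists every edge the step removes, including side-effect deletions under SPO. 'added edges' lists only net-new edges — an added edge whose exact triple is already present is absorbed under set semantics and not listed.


step 1: rule r1; match: 0->10, 1->9, 2->6, 3->7, 4->2; deleted nodes 6, 9; deleted edges (9,6,l); (9,7,r); (10,2,r); (10,9,l); (16,9,l); (16,9,r); added nodes (none); added edges (10,2,l); (10,7,r); result: nodes: 0:W, 1:D, 2:A, 3:D, 5:A, 7:O, 10:A, 16:A edges: (2,0,l); (2,1,r); (5,2,l); (5,3,r); (10,2,l); (10,7,r)
step 2: rule r2; match: 0->5, 1->2, 2->0, 3->1, 4->3; deleted nodes 0, 2; deleted edges (2,0,l); (2,1,r); (5,2,l); (10,2,l); added nodes 17; added edges (5,17,l); (17,1,l); (17,3,r); result: nodes: 1:D, 3:D, 5:A, 7:O, 10:A, 16:A, 17:A edges: (5,3,r); (5,17,l); (10,7,r); (17,1,l); (17,3,r)
final:
nodes: 1:D, 3:D, 5:A, 7:O, 10:A, 16:A, 17:A
edges: (5,3,r); (5,17,l); (10,7,r); (17,1,l); (17,3,r)


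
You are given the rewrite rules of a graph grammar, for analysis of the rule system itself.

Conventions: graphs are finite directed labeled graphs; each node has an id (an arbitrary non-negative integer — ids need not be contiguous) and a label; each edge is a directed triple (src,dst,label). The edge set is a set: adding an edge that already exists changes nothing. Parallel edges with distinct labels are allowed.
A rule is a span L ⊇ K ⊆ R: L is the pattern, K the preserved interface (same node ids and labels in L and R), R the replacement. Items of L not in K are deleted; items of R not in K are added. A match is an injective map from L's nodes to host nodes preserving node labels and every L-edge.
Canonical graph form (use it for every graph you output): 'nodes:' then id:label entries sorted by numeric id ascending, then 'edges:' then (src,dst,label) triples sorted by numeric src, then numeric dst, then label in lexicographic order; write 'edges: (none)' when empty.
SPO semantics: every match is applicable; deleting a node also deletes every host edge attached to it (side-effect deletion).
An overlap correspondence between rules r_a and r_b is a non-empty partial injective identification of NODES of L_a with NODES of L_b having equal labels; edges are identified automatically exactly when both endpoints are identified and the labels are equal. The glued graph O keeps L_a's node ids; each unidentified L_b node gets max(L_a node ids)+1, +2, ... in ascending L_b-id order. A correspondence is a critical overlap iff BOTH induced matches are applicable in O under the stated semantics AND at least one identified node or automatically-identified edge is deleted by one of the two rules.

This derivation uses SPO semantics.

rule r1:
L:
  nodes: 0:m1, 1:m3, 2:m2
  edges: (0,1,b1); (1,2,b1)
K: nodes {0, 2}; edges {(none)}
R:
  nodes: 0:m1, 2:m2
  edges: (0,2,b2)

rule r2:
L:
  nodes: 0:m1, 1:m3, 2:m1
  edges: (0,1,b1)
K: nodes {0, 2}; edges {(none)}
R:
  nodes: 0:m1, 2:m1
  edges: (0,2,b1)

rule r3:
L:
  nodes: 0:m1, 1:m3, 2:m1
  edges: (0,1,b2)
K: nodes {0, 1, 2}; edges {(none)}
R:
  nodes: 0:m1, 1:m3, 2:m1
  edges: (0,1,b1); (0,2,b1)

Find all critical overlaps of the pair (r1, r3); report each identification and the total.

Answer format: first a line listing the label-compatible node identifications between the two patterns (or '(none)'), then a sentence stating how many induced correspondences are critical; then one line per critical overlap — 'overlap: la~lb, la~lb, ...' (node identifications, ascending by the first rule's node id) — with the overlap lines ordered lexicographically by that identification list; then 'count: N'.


label-compatible node identifications between L(r1) and L(r3): 0~0, 0~2, 1~1
3 of the induced correspondences are critical overlaps of r1 and r3.
overlap: 0~0, 1~1
overlap: 0~2, 1~1
overlap: 1~1
count: 3


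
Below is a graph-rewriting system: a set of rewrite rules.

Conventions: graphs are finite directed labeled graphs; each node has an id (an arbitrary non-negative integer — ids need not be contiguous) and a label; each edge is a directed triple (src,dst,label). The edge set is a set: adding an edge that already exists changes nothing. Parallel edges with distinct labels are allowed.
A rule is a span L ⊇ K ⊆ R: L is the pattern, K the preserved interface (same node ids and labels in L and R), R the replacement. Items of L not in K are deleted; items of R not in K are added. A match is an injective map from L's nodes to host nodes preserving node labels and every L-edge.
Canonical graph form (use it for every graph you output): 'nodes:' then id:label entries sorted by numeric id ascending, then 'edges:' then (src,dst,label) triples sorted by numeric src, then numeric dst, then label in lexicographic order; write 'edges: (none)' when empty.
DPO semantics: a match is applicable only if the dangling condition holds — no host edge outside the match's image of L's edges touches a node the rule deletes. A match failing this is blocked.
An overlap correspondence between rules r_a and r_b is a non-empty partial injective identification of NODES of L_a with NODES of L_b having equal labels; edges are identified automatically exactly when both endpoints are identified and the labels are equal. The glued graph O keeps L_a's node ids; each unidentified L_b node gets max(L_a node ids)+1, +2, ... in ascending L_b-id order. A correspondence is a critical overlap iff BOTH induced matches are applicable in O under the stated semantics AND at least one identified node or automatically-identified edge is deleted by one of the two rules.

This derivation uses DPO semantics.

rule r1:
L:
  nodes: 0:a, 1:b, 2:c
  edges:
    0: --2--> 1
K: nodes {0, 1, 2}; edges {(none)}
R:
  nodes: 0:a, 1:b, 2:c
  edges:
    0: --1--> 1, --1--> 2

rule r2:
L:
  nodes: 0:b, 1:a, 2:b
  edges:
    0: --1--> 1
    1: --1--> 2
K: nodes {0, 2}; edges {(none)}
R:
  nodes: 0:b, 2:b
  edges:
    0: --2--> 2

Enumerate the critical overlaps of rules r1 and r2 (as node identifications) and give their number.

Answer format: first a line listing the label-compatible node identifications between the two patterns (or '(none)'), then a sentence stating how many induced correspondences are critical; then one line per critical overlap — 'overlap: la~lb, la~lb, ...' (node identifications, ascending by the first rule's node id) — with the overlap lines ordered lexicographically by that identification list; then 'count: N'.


label-compatible node identifications between L(r1) and L(r2): 0~1, 1~0, 1~2
0 of the induced correspondences are critical overlaps of r1 and r2.
count: 0


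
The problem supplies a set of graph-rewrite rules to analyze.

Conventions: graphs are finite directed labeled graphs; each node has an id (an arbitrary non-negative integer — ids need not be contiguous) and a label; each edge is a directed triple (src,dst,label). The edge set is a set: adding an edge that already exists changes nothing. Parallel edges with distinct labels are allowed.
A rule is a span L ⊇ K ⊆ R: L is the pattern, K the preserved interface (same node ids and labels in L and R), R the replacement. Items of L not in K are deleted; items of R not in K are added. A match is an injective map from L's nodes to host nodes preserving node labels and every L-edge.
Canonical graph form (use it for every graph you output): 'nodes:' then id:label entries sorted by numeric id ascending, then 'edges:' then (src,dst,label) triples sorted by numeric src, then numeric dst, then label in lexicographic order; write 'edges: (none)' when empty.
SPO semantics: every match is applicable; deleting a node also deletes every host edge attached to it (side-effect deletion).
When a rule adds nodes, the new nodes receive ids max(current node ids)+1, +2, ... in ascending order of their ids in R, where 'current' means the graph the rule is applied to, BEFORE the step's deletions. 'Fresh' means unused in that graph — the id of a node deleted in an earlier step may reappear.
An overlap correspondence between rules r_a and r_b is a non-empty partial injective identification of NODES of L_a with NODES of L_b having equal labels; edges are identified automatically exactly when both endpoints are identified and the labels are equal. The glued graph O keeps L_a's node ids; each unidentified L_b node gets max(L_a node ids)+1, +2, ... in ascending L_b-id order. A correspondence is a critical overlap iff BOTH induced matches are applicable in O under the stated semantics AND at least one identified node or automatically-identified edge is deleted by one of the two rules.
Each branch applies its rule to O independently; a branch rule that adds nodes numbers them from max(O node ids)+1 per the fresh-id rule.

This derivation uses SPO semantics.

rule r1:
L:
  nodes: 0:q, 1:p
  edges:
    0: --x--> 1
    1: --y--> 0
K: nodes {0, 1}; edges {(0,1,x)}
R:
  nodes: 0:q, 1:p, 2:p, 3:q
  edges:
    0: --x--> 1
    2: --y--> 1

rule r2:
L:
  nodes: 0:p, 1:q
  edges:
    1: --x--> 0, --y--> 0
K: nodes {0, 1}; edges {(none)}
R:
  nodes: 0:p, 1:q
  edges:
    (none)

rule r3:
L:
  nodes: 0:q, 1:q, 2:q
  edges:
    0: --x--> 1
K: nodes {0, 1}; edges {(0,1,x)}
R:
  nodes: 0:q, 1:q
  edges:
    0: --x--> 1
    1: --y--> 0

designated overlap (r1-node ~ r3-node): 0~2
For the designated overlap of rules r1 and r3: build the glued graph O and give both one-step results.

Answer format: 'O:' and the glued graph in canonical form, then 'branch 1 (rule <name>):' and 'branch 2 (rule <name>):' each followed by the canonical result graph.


O:
nodes: 0:q, 1:p, 2:q, 3:q
edges: (0,1,x); (1,0,y); (2,3,x)
branch 1 (rule r1):
nodes: 0:q, 1:p, 2:q, 3:q, 4:p, 5:q
edges: (0,1,x); (2,3,x); (4,1,y)
branch 2 (rule r3):
nodes: 1:p, 2:q, 3:q
edges: (2,3,x); (3,2,y)


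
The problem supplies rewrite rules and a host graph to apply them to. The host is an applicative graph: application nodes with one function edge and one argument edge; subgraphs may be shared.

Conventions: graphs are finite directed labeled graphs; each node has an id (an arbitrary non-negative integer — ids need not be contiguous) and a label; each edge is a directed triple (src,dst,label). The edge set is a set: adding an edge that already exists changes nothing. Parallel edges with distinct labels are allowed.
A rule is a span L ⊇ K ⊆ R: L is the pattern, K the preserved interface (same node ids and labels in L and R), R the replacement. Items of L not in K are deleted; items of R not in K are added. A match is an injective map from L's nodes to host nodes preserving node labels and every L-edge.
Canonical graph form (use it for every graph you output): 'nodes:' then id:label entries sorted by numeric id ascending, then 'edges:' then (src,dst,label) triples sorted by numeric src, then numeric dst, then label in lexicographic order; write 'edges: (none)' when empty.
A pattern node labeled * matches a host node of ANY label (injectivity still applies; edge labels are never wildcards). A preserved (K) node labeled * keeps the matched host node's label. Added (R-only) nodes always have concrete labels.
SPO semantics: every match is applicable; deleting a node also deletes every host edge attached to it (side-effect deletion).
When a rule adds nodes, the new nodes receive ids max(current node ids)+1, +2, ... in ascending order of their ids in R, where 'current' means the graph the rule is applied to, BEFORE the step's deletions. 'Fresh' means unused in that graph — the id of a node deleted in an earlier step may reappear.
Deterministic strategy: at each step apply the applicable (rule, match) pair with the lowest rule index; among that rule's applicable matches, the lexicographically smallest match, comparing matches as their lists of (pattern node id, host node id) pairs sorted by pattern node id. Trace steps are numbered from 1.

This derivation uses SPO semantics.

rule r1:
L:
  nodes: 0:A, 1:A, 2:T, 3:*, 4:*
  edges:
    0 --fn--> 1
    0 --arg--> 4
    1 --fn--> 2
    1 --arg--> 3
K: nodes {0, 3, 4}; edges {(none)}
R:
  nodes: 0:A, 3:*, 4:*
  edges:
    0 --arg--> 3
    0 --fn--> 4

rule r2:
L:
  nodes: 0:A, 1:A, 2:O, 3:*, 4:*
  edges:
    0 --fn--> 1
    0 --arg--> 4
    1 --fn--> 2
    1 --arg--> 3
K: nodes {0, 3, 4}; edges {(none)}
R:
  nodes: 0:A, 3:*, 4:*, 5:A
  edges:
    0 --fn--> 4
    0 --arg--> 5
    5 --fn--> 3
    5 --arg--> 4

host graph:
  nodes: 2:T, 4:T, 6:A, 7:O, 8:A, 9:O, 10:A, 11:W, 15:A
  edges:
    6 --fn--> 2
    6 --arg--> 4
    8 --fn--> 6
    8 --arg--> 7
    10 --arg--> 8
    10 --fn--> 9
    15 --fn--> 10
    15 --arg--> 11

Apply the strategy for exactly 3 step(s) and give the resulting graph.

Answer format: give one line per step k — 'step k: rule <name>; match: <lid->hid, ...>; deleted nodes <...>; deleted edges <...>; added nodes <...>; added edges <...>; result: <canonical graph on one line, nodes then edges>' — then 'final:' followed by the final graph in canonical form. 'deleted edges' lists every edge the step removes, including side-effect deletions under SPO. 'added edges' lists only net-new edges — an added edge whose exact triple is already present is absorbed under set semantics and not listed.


step 1: rule r1; match: 0->8, 1->6, 2->2, 3->4, 4->7; deleted nodes 2, 6; deleted edges (6,2,fn); (6,4,arg); (8,6,fn); (8,7,arg); added nodes (none); added edges (8,4,arg); (8,7,fn); result: nodes: 4:T, 7:O, 8:A, 9:O, 10:A, 11:W, 15:A edges: (8,4,arg); (8,7,fn); (10,8,arg); (10,9,fn); (15,10,fn); (15,11,arg)
step 2: rule r2; match: 0->15, 1->10, 2->9, 3->8, 4->11; deleted nodes 9, 10; deleted edges (10,8,arg); (10,9,fn); (15,10,fn); (15,11,arg); added nodes 16; added edges (15,11,fn); (15,16,arg); (16,8,fn); (16,11,arg); result: nodes: 4:T, 7:O, 8:A, 11:W, 15:A, 16:A edges: (8,4,arg); (8,7,fn); (15,11,fn); (15,16,arg); (16,8,fn); (16,11,arg)
step 3: rule r2; match: 0->16, 1->8, 2->7, 3->4, 4->11; deleted nodes 7, 8; deleted edges (8,4,arg); (8,7,fn); (16,8,fn); (16,11,arg); added nodes 17; added edges (16,11,fn); (16,17,arg); (17,4,fn); (17,11,arg); result: nodes: 4:T, 11:W, 15:A, 16:A, 17:A edges: (15,11,fn); (15,16,arg); (16,11,fn); (16,17,arg); (17,4,fn); (17,11,arg)
final:
nodes: 4:T, 11:W, 15:A, 16:A, 17:A
edges: (15,11,fn); (15,16,arg); (16,11,fn); (16,17,arg); (17,4,fn); (17,11,arg)


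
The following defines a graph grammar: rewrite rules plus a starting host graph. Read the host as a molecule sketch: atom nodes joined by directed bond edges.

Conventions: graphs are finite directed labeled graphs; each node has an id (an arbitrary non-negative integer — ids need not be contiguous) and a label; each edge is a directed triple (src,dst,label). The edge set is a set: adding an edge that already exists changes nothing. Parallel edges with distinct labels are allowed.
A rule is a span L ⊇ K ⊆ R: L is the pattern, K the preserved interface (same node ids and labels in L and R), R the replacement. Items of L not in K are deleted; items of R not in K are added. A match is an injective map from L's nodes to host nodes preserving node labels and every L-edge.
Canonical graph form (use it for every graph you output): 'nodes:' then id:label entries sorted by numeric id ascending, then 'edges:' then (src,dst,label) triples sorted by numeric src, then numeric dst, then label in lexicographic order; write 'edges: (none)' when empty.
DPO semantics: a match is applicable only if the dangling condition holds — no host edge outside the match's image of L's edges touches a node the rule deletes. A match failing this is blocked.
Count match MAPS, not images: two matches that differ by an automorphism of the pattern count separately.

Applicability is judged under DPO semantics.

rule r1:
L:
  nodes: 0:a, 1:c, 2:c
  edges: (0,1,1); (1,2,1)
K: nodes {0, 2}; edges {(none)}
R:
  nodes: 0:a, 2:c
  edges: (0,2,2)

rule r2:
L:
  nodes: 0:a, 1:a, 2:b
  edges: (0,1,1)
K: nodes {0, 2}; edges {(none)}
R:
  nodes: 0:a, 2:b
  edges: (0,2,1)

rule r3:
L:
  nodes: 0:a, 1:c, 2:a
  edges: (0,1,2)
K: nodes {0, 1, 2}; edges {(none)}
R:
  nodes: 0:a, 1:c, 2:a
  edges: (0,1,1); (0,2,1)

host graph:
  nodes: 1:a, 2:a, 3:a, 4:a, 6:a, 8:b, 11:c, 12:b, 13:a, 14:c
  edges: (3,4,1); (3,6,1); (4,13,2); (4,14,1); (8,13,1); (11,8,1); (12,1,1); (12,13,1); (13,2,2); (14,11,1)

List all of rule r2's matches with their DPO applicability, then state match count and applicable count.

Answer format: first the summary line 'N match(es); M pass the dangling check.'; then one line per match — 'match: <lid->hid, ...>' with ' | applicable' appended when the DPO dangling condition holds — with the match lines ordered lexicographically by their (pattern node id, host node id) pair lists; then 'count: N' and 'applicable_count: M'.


4 match(es); 2 pass the dangling check.
match: 0->3, 1->4, 2->8
match: 0->3, 1->4, 2->12
match: 0->3, 1->6, 2->8 | applicable
match: 0->3, 1->6, 2->12 | applicable
count: 4
applicable_count: 2


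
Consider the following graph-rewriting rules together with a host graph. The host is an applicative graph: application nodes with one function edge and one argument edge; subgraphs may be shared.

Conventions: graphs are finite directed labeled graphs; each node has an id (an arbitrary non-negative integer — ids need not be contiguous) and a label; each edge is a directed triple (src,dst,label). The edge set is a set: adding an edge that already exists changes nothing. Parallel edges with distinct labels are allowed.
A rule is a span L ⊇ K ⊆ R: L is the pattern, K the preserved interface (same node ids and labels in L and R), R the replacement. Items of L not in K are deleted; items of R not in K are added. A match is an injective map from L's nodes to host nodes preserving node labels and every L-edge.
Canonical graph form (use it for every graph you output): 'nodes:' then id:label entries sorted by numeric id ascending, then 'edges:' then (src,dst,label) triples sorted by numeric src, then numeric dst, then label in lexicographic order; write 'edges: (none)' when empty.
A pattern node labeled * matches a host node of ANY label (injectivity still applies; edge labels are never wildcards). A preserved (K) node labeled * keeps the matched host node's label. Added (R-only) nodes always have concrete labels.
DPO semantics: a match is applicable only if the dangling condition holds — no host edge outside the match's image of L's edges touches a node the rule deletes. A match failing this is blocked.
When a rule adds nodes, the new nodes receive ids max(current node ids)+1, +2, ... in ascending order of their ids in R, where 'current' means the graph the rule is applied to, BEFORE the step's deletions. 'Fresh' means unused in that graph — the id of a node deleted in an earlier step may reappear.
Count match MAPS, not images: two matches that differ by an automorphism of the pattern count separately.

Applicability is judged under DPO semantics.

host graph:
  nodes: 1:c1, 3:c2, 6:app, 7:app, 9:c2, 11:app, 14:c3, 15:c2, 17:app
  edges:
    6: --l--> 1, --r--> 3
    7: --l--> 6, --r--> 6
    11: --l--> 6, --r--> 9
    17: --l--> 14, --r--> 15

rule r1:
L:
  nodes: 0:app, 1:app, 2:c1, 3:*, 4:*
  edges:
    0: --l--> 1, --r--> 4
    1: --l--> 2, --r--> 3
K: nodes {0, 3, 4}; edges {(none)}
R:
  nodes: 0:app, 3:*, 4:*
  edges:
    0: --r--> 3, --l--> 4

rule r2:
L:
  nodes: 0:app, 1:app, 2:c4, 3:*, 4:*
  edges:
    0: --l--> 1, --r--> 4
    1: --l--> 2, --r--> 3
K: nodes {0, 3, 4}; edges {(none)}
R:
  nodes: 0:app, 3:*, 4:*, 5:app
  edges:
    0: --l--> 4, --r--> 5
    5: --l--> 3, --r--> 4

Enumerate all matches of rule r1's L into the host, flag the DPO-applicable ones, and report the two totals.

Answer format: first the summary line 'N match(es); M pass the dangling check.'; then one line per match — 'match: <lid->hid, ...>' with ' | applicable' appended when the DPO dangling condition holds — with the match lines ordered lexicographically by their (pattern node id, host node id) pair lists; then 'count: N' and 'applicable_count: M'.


1 match(es); 0 pass the dangling check.
match: 0->11, 1->6, 2->1, 3->3, 4->9
count: 1
applicable_count: 0


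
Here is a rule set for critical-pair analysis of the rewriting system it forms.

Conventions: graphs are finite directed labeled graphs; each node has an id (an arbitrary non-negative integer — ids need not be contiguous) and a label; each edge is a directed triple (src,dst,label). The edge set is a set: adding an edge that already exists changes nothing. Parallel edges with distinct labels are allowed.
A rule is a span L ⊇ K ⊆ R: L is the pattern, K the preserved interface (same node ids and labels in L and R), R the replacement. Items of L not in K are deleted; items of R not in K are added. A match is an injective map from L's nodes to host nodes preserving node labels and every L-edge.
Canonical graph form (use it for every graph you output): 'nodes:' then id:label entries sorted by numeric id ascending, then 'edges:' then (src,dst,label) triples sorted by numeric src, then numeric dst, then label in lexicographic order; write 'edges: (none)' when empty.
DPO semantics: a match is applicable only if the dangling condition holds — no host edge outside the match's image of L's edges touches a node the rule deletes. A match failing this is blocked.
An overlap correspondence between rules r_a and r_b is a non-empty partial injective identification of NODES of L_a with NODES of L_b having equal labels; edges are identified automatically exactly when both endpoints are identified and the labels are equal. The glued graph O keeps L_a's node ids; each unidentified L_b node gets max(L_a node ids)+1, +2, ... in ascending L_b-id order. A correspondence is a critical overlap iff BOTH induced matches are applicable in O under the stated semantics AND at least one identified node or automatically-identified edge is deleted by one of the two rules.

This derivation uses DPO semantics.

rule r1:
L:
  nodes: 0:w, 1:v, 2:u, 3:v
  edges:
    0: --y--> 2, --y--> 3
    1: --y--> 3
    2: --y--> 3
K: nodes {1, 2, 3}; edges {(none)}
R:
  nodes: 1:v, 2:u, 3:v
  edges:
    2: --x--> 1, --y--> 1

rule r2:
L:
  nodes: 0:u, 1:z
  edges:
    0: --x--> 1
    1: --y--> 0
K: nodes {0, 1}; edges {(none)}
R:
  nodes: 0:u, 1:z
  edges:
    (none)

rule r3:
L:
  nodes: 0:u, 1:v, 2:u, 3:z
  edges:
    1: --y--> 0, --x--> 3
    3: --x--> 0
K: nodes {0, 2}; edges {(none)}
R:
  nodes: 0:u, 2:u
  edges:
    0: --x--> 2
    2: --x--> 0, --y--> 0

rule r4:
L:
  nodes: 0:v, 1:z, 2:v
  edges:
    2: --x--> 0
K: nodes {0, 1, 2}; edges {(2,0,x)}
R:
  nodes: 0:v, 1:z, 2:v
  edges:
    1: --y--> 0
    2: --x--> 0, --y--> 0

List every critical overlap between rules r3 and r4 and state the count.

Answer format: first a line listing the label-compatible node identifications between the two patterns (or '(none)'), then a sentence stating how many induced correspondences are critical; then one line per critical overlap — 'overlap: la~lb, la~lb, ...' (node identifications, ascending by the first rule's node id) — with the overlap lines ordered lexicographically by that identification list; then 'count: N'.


label-compatible node identifications between L(r3) and L(r4): 1~0, 1~2, 3~1
1 of the induced correspondences is a critical overlap of r3 and r4.
overlap: 3~1
count: 1


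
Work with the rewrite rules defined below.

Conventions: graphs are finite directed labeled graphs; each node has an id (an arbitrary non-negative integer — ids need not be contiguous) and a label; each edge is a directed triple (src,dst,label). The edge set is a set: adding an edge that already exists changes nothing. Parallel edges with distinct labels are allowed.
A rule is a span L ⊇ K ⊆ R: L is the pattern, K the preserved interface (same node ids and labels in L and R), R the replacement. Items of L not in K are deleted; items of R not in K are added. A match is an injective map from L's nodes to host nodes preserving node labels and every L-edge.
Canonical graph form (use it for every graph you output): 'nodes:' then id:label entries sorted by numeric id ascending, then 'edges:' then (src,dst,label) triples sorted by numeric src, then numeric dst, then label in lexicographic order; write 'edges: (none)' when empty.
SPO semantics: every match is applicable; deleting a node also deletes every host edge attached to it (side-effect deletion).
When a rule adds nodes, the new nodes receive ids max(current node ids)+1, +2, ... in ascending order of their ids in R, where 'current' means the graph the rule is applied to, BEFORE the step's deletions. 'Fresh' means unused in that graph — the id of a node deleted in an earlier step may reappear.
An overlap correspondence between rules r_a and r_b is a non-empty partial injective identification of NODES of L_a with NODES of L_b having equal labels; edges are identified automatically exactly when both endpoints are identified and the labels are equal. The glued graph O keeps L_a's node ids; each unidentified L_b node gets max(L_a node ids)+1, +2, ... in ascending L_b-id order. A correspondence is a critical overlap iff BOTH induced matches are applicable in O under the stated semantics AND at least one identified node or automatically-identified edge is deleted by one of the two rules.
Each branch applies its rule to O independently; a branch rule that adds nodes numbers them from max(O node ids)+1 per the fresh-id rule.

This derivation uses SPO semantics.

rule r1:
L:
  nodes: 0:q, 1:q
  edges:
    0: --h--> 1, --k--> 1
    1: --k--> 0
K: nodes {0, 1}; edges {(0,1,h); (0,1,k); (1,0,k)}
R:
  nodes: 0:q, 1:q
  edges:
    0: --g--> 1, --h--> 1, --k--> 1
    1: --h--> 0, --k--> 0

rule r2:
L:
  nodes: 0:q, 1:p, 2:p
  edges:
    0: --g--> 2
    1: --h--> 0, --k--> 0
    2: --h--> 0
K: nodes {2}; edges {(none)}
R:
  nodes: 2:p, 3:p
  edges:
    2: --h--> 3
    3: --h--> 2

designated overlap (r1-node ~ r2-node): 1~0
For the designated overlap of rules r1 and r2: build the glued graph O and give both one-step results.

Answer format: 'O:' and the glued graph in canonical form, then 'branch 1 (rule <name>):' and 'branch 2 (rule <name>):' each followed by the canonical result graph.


O:
nodes: 0:q, 1:q, 2:p, 3:p
edges: (0,1,h); (0,1,k); (1,0,k); (1,3,g); (2,1,h); (2,1,k); (3,1,h)
branch 1 (rule r1):
nodes: 0:q, 1:q, 2:p, 3:p
edges: (0,1,g); (0,1,h); (0,1,k); (1,0,h); (1,0,k); (1,3,g); (2,1,h); (2,1,k); (3,1,h)
branch 2 (rule r2):
nodes: 0:q, 3:p, 4:p
edges: (3,4,h); (4,3,h)


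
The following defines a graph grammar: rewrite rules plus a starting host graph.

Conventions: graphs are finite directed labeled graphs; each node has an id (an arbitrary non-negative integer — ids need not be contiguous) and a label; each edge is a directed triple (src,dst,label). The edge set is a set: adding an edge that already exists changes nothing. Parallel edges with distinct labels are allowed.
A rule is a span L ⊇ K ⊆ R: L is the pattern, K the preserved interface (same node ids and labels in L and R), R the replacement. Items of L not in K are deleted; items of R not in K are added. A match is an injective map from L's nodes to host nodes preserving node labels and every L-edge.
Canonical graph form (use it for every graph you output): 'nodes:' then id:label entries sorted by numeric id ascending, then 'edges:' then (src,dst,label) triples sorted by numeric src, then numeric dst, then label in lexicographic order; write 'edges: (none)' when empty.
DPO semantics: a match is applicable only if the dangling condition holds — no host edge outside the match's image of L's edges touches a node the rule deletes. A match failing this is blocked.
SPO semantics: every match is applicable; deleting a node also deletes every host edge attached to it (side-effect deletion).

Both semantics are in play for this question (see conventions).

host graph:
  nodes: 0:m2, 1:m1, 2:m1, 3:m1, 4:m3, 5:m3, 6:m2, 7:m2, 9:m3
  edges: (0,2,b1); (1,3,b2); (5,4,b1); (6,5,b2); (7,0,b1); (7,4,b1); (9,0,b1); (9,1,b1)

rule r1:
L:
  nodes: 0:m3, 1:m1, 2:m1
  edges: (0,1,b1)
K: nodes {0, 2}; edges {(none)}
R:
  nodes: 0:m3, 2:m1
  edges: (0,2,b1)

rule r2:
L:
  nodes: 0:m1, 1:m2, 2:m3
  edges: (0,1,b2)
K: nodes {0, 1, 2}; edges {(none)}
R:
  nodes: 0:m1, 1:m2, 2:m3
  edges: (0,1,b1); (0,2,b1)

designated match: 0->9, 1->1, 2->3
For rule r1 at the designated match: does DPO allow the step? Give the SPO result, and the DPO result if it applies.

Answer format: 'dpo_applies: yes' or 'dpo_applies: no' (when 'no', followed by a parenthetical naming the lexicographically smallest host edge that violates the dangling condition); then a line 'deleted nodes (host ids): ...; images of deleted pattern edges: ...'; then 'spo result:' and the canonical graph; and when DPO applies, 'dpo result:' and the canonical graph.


dpo_applies: no
(the rule deletes node 1, which keeps host edge (1,3,b2) outside the match image — the dangling condition fails, DPO blocks; SPO proceeds and side-deletes such edges)
deleted nodes (host ids): 1; images of deleted pattern edges: (9,1,b1)
spo result:
nodes: 0:m2, 2:m1, 3:m1, 4:m3, 5:m3, 6:m2, 7:m2, 9:m3
edges: (0,2,b1); (5,4,b1); (6,5,b2); (7,0,b1); (7,4,b1); (9,0,b1); (9,3,b1)


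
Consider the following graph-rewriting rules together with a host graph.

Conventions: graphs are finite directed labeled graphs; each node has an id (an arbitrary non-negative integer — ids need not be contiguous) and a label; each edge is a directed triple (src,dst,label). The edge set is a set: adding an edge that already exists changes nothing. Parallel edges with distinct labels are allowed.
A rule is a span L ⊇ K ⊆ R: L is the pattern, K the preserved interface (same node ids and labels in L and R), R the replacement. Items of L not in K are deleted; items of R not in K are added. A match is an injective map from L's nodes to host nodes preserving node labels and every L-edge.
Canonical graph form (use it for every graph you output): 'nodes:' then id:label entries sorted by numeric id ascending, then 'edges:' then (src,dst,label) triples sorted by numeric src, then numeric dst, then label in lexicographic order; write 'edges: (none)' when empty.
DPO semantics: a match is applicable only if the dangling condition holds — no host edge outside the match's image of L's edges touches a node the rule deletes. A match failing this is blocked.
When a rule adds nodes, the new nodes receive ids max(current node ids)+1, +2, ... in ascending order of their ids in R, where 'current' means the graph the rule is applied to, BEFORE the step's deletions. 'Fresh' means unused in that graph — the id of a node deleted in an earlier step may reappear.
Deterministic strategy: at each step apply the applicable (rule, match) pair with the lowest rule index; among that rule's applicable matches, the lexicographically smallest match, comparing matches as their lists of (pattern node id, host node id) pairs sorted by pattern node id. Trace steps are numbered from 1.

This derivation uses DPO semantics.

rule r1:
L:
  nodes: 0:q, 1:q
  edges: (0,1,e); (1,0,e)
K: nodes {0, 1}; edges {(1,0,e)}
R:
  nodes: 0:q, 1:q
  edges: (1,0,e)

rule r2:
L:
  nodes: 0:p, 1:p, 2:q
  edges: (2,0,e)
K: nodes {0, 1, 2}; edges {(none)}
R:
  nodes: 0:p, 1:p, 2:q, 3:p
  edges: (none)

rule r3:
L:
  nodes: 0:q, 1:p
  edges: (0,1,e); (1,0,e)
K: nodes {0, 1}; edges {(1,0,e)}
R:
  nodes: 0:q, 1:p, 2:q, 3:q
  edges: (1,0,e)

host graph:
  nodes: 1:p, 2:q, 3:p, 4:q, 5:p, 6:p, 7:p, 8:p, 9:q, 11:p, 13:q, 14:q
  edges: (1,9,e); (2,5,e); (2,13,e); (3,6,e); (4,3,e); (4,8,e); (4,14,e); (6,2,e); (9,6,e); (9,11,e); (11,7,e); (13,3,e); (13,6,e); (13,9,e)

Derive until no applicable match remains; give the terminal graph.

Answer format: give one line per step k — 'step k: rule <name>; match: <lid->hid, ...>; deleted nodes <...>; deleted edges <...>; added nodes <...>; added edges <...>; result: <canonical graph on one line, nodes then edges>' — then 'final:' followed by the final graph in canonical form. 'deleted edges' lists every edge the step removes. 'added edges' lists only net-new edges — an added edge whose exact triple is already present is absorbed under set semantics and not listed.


step 1: rule r2; match: 0->3, 1->1, 2->4; deleted nodes (none); deleted edges (4,3,e); added nodes 15; added edges (none); result: nodes: 1:p, 2:q, 3:p, 4:q, 5:p, 6:p, 7:p, 8:p, 9:q, 11:p, 13:q, 14:q, 15:p edges: (1,9,e); (2,5,e); (2,13,e); (3,6,e); (4,8,e); (4,14,e); (6,2,e); (9,6,e); (9,11,e); (11,7,e); (13,3,e); (13,6,e); (13,9,e)
step 2: rule r2; match: 0->3, 1->1, 2->13; deleted nodes (none); deleted edges (13,3,e); added nodes 16; added edges (none); result: nodes: 1:p, 2:q, 3:p, 4:q, 5:p, 6:p, 7:p, 8:p, 9:q, 11:p, 13:q, 14:q, 15:p, 16:p edges: (1,9,e); (2,5,e); (2,13,e); (3,6,e); (4,8,e); (4,14,e); (6,2,e); (9,6,e); (9,11,e); (11,7,e); (13,6,e); (13,9,e)
step 3: rule r2; match: 0->5, 1->1, 2->2; deleted nodes (none); deleted edges (2,5,e); added nodes 17; added edges (none); result: nodes: 1:p, 2:q, 3:p, 4:q, 5:p, 6:p, 7:p, 8:p, 9:q, 11:p, 13:q, 14:q, 15:p, 16:p, 17:p edges: (1,9,e); (2,13,e); (3,6,e); (4,8,e); (4,14,e); (6,2,e); (9,6,e); (9,11,e); (11,7,e); (13,6,e); (13,9,e)
step 4: rule r2; match: 0->6, 1->1, 2->9; deleted nodes (none); deleted edges (9,6,e); added nodes 18; added edges (none); result: nodes: 1:p, 2:q, 3:p, 4:q, 5:p, 6:p, 7:p, 8:p, 9:q, 11:p, 13:q, 14:q, 15:p, 16:p, 17:p, 18:p edges: (1,9,e); (2,13,e); (3,6,e); (4,8,e); (4,14,e); (6,2,e); (9,11,e); (11,7,e); (13,6,e); (13,9,e)
step 5: rule r2; match: 0->6, 1->1, 2->13; deleted nodes (none); deleted edges (13,6,e); added nodes 19; added edges (none); result: nodes: 1:p, 2:q, 3:p, 4:q, 5:p, 6:p, 7:p, 8:p, 9:q, 11:p, 13:q, 14:q, 15:p, 16:p, 17:p, 18:p, 19:p edges: (1,9,e); (2,13,e); (3,6,e); (4,8,e); (4,14,e); (6,2,e); (9,11,e); (11,7,e); (13,9,e)
step 6: rule r2; match: 0->8, 1->1, 2->4; deleted nodes (none); deleted edges (4,8,e); added nodes 20; added edges (none); result: nodes: 1:p, 2:q, 3:p, 4:q, 5:p, 6:p, 7:p, 8:p, 9:q, 11:p, 13:q, 14:q, 15:p, 16:p, 17:p, 18:p, 19:p, 20:p edges: (1,9,e); (2,13,e); (3,6,e); (4,14,e); (6,2,e); (9,11,e); (11,7,e); (13,9,e)
step 7: rule r2; match: 0->11, 1->1, 2->9; deleted nodes (none); deleted edges (9,11,e); added nodes 21; added edges (none); result: nodes: 1:p, 2:q, 3:p, 4:q, 5:p, 6:p, 7:p, 8:p, 9:q, 11:p, 13:q, 14:q, 15:p, 16:p, 17:p, 18:p, 19:p, 20:p, 21:p edges: (1,9,e); (2,13,e); (3,6,e); (4,14,e); (6,2,e); (11,7,e); (13,9,e)
final:
nodes: 1:p, 2:q, 3:p, 4:q, 5:p, 6:p, 7:p, 8:p, 9:q, 11:p, 13:q, 14:q, 15:p, 16:p, 17:p, 18:p, 19:p, 20:p, 21:p
edges: (1,9,e); (2,13,e); (3,6,e); (4,14,e); (6,2,e); (11,7,e); (13,9,e)


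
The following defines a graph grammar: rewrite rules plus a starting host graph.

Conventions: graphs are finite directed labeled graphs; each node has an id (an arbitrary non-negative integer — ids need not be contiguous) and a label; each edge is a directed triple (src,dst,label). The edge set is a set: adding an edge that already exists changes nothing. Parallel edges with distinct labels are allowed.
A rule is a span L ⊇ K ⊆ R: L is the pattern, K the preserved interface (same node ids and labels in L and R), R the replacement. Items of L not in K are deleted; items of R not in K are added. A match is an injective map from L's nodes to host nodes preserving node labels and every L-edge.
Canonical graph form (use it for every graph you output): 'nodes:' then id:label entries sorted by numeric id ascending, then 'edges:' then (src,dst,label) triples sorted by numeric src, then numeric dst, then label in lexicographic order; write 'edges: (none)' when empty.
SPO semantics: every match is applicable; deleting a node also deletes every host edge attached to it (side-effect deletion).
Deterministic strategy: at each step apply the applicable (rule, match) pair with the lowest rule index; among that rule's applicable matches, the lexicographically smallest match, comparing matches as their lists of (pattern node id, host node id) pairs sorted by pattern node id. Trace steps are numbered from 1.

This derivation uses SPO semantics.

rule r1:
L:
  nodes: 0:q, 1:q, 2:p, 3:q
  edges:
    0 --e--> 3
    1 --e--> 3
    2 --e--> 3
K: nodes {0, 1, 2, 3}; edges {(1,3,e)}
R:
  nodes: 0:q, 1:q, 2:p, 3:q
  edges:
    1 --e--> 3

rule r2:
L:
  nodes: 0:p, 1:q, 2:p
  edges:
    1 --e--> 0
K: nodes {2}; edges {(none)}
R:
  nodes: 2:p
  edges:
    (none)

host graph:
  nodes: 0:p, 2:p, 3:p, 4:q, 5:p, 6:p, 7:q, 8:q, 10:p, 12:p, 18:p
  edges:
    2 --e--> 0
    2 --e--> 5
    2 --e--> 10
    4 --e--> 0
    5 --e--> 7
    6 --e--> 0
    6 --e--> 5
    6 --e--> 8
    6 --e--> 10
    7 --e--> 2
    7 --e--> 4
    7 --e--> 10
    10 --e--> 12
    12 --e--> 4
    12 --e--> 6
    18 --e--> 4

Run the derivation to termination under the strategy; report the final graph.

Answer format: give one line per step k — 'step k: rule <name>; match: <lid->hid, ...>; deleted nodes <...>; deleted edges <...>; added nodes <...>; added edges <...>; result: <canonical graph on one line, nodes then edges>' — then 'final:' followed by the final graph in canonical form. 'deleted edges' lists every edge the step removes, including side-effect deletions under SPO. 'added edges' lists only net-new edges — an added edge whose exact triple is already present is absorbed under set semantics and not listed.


step 1: rule r2; match: 0->0, 1->4, 2->2; deleted nodes 0, 4; deleted edges (2,0,e); (4,0,e); (6,0,e); (7,4,e); (12,4,e); (18,4,e); added nodes (none); added edges (none); result: nodes: 2:p, 3:p, 5:p, 6:p, 7:q, 8:q, 10:p, 12:p, 18:p edges: (2,5,e); (2,10,e); (5,7,e); (6,5,e); (6,8,e); (6,10,e); (7,2,e); (7,10,e); (10,12,e); (12,6,e)
step 2: rule r2; match: 0->2, 1->7, 2->3; deleted nodes 2, 7; deleted edges (2,5,e); (2,10,e); (5,7,e); (7,2,e); (7,10,e); added nodes (none); added edges (none); result: nodes: 3:p, 5:p, 6:p, 8:q, 10:p, 12:p, 18:p edges: (6,5,e); (6,8,e); (6,10,e); (10,12,e); (12,6,e)
final:
nodes: 3:p, 5:p, 6:p, 8:q, 10:p, 12:p, 18:p
edges: (6,5,e); (6,8,e); (6,10,e); (10,12,e); (12,6,e)
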